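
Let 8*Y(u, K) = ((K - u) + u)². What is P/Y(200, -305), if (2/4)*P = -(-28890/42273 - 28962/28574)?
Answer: 260293776/891791325425 ≈ 0.00029188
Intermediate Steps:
Y(u, K) = K²/8 (Y(u, K) = ((K - u) + u)²/8 = K²/8)
P = 32536722/9586577 (P = 2*(-(-28890/42273 - 28962/28574)) = 2*(-(-28890*1/42273 - 28962*1/28574)) = 2*(-(-3210/4697 - 14481/14287)) = 2*(-1*(-16268361/9586577)) = 2*(16268361/9586577) = 32536722/9586577 ≈ 3.3940)
P/Y(200, -305) = 32536722/(9586577*(((⅛)*(-305)²))) = 32536722/(9586577*(((⅛)*93025))) = 32536722/(9586577*(93025/8)) = (32536722/9586577)*(8/93025) = 260293776/891791325425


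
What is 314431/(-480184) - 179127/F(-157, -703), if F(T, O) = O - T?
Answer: 1100541539/3361288 ≈ 327.42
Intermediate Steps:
314431/(-480184) - 179127/F(-157, -703) = 314431/(-480184) - 179127/(-703 - 1*(-157)) = 314431*(-1/480184) - 179127/(-703 + 157) = -314431/480184 - 179127/(-546) = -314431/480184 - 179127*(-1/546) = -314431/480184 + 4593/14 = 1100541539/3361288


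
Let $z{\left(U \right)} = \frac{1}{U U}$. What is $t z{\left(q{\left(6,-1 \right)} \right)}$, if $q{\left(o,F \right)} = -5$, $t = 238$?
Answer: $\frac{238}{25} \approx 9.52$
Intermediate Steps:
$z{\left(U \right)} = \frac{1}{U^{2}}$
$t z{\left(q{\left(6,-1 \right)} \right)} = \frac{238}{25}$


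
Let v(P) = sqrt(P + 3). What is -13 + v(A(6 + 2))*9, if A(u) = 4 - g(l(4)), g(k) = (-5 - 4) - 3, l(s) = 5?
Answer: -13 + 9*sqrt(19) ≈ 26.230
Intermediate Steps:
g(k) = -12 (g(k) = -9 - 3 = -12)
A(u) = 16 (A(u) = 4 - 1*(-12) = 4 + 12 = 16)
v(P) = sqrt(3 + P)
-13 + v(A(6 + 2))*9 = -13 + sqrt(3 + 16)*9 = -13 + sqrt(19)*9 = -13 + 9*sqrt(19)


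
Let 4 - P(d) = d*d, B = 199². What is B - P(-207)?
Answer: 82446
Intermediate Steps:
B = 39601
P(d) = 4 - d² (P(d) = 4 - d*d = 4 - d²)
B - P(-207) = 39601 - (4 - 1*(-207)²) = 39601 - (4 - 1*42849) = 39601 - (4 - 42849) = 39601 - 1*(-42845) = 39601 + 42845 = 82446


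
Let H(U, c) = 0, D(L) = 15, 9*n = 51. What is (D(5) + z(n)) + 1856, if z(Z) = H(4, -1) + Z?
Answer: 5630/3 ≈ 1876.7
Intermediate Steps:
n = 17/3 (n = (⅑)*51 = 17/3 ≈ 5.6667)
z(Z) = Z (z(Z) = 0 + Z = Z)
(D(5) + z(n)) + 1856 = (15 + 17/3) + 1856 = 62/3 + 1856 = 5630/3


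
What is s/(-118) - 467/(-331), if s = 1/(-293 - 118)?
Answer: 22648897/16052838 ≈ 1.4109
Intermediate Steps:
s = -1/411 (s = 1/(-411) = -1/411 ≈ -0.0024331)
s/(-118) - 467/(-331) = -1/411/(-118) - 467/(-331) = -1/411*(-1/118) - 467*(-1/331) = 1/48498 + 467/331 = 22648897/16052838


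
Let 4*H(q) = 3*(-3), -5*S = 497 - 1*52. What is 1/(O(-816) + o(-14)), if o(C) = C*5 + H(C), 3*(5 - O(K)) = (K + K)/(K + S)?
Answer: -3620/245621 ≈ -0.014738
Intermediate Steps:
S = -89 (S = -(497 - 1*52)/5 = -(497 - 52)/5 = -⅕*445 = -89)
H(q) = -9/4 (H(q) = (3*(-3))/4 = (¼)*(-9) = -9/4)
O(K) = 5 - 2*K/(3*(-89 + K)) (O(K) = 5 - (K + K)/(3*(K - 89)) = 5 - 2*K/(3*(-89 + K)))
o(C) = -9/4 + 5*C (o(C) = C*5 - 9/4 = 5*C - 9/4 = -9/4 + 5*C)
1/(O(-816) + o(-14)) = 1/((-1335 + 13*(-816))/(3*(-89 - 816)) + (-9/4 + 5*(-14))) = 1/((⅓)*(-1335 - 10608)/(-905) + (-9/4 - 70)) = 1/((⅓)*(-1/905)*(-11943) - 289/4) = 1/(3981/905 - 289/4) = 1/(-245621/3620) = -3620/245621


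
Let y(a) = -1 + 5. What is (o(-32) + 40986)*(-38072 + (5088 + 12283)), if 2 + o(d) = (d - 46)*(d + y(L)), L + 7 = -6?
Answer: -893620768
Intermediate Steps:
L = -13 (L = -7 - 6 = -13)
y(a) = 4
o(d) = -2 + (-46 + d)*(4 + d) (o(d) = -2 + (d - 46)*(d + 4) = -2 + (-46 + d)*(4 + d))
(o(-32) + 40986)*(-38072 + (5088 + 12283)) = ((-186 + (-32)**2 - 42*(-32)) + 40986)*(-38072 + (5088 + 12283)) = ((-186 + 1024 + 1344) + 40986)*(-38072 + 17371) = (2182 + 40986)*(-20701) = 43168*(-20701) = -893620768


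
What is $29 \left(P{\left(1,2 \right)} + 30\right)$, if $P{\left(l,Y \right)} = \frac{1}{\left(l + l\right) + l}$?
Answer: $\frac{2639}{3} \approx 879.67$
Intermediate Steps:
$P{\left(l,Y \right)} = \frac{1}{3 l}$ ($P{\left(l,Y \right)} = \frac{1}{2 l + l} = \frac{1}{3 l}$)
$29 \left(P{\left(1,2 \right)} + 30\right) = 29 \left(\frac{1}{3 \cdot 1} + 30\right) = 29 \left(\frac{1}{3} \cdot 1 + 30\right) = 29 \left(\frac{1}{3} + 30\right) = 29 \cdot \frac{91}{3} = \frac{2639}{3}$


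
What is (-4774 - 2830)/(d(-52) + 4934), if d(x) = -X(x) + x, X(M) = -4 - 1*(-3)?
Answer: -7604/4883 ≈ -1.5572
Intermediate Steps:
X(M) = -1 (X(M) = -4 + 3 = -1)
d(x) = 1 + x (d(x) = -1*(-1) + x = 1 + x)
(-4774 - 2830)/(d(-52) + 4934) = (-4774 - 2830)/((1 - 52) + 4934) = -7604/(-51 + 4934) = -7604/4883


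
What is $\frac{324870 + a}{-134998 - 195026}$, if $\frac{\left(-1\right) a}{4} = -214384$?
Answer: $- \frac{591203}{165012} \approx -3.5828$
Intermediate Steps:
$a = 857536$ ($a = \left(-4\right) \left(-214384\right) = 857536$)
$\frac{324870 + a}{-134998 - 195026} = \frac{324870 + 857536}{-134998 - 195026} = \frac{1182406}{-330024} = 1182406 \left(- \frac{1}{330024}\right) = - \frac{591203}{165012}$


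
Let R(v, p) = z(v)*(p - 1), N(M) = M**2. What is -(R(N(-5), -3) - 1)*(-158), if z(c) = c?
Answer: -15958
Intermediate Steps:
R(v, p) = v*(-1 + p) (R(v, p) = v*(p - 1) = v*(-1 + p))
-(R(N(-5), -3) - 1)*(-158) = -((-5)**2*(-1 - 3) - 1)*(-158) = -(25*(-4) - 1)*(-158) = -(-100 - 1)*(-158) = -1*(-101)*(-158) = 101*(-158) = -15958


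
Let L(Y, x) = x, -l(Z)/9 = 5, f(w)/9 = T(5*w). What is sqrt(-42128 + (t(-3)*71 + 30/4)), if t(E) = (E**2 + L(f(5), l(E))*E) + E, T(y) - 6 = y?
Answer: I*sqrt(128438)/2 ≈ 179.19*I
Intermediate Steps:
T(y) = 6 + y
f(w) = 54 + 45*w (f(w) = 9*(6 + 5*w) = 54 + 45*w)
l(Z) = -45 (l(Z) = -9*5 = -45)
t(E) = E**2 - 44*E (t(E) = (E**2 - 45*E) + E = E**2 - 44*E)
sqrt(-42128 + (t(-3)*71 + 30/4)) = sqrt(-42128 + (-3*(-44 - 3)*71 + 30/4)) = sqrt(-42128 + (-3*(-47)*71 + 30*(1/4))) = sqrt(-42128 + (141*71 + 15/2)) = sqrt(-42128 + (10011 + 15/2)) = sqrt(-42128 + 20037/2) = sqrt(-64219/2) = I*sqrt(128438)/2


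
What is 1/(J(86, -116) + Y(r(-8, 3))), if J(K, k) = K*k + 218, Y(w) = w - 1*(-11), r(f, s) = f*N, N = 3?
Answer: -1/9771 ≈ -0.00010234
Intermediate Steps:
r(f, s) = 3*f (r(f, s) = f*3 = 3*f)
Y(w) = 11 + w (Y(w) = w + 11 = 11 + w)
J(K, k) = 218 + K*k
1/(J(86, -116) + Y(r(-8, 3))) = 1/((218 + 86*(-116)) + (11 + 3*(-8))) = 1/((218 - 9976) + (11 - 24)) = 1/(-9758 - 13) = 1/(-9771) = -1/9771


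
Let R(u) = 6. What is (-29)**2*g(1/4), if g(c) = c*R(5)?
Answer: 2523/2 ≈ 1261.5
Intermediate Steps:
g(c) = 6*c (g(c) = c*6 = 6*c)
(-29)**2*g(1/4) = (-29)**2*(6/4) = 841*(6*(1/4)) = 841*(3/2) = 2523/2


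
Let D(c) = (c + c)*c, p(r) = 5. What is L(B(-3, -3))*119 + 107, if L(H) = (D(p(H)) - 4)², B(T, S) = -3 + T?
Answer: 251911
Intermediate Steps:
D(c) = 2*c² (D(c) = (2*c)*c = 2*c²)
L(H) = 2116 (L(H) = (2*5² - 4)² = (2*25 - 4)² = (50 - 4)² = 46² = 2116)
L(B(-3, -3))*119 + 107 = 2116*119 + 107 = 251804 + 107 = 251911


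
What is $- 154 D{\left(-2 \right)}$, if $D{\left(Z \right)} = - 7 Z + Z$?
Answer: $-1848$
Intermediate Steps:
$D{\left(Z \right)} = - 6 Z$
$- 154 D{\left(-2 \right)} = - 154 \left(\left(-6\right) \left(-2\right)\right) = \left(-154\right) 12 = -1848$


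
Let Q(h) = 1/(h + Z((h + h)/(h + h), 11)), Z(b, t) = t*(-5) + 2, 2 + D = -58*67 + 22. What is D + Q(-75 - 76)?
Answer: -788665/204 ≈ -3866.0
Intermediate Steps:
D = -3866 (D = -2 + (-58*67 + 22) = -2 + (-3886 + 22) = -2 - 3864 = -3866)
Z(b, t) = 2 - 5*t (Z(b, t) = -5*t + 2 = 2 - 5*t)
Q(h) = 1/(-53 + h) (Q(h) = 1/(h + (2 - 5*11)) = 1/(h + (2 - 55)) = 1/(h - 53) = 1/(-53 + h))
D + Q(-75 - 76) = -3866 + 1/(-53 + (-75 - 76)) = -3866 + 1/(-53 - 151) = -3866 + 1/(-204) = -3866 - 1/204 = -788665/204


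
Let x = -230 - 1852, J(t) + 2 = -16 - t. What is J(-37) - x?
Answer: 2101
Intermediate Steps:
J(t) = -18 - t (J(t) = -2 + (-16 - t) = -18 - t)
x = -2082
J(-37) - x = (-18 - 1*(-37)) - 1*(-2082) = (-18 + 37) + 2082 = 19 + 2082 = 2101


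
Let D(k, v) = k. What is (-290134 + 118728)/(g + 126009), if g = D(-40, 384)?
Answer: -171406/125969 ≈ -1.3607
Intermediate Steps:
g = -40
(-290134 + 118728)/(g + 126009) = (-290134 + 118728)/(-40 + 126009) = -171406/125969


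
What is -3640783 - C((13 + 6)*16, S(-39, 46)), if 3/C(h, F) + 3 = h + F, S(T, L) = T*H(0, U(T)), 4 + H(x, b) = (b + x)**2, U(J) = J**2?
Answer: -328485066069983/90223742 ≈ -3.6408e+6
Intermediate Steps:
H(x, b) = -4 + (b + x)**2
S(T, L) = T*(-4 + T**4) (S(T, L) = T*(-4 + (T**2 + 0)**2) = T*(-4 + (T**2)**2) = T*(-4 + T**4))
C(h, F) = 3/(-3 + F + h) (C(h, F) = 3/(-3 + (h + F)) = 3/(-3 + (F + h)) = 3/(-3 + F + h))
-3640783 - C((13 + 6)*16, S(-39, 46)) = -3640783 - 3/(-3 - 39*(-4 + (-39)**4) + (13 + 6)*16) = -3640783 - 3/(-3 - 39*(-4 + 2313441) + 19*16) = -3640783 - 3/(-3 - 39*2313437 + 304) = -3640783 - 3/(-3 - 90224043 + 304) = -3640783 - 3/(-90223742) = -3640783 - 3*(-1)/90223742 = -3640783 - 1*(-3/90223742) = -3640783 + 3/90223742 = -328485066069983/90223742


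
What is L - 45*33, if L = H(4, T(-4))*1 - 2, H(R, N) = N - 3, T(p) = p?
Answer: -1494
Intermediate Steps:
H(R, N) = -3 + N
L = -9 (L = (-3 - 4)*1 - 2 = -7*1 - 2 = -7 - 2 = -9)
L - 45*33 = -9 - 45*33 = -9 - 1485 = -1494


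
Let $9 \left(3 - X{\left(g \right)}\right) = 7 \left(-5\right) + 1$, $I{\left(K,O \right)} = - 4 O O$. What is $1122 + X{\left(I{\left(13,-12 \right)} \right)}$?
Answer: $\frac{10159}{9} \approx 1128.8$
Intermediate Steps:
$I{\left(K,O \right)} = - 4 O^{2}$
$X{\left(g \right)} = \frac{61}{9}$ ($X{\left(g \right)} = 3 - \frac{7 \left(-5\right) + 1}{9} = 3 - \frac{-35 + 1}{9} = 3 - - \frac{34}{9} = 3 + \frac{34}{9} = \frac{61}{9}$)
$1122 + X{\left(I{\left(13,-12 \right)} \right)} = 1122 + \frac{61}{9} = \frac{10159}{9}$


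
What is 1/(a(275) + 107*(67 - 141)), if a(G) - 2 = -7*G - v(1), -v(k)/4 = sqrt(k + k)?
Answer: -9841/96845249 - 4*sqrt(2)/96845249 ≈ -0.00010167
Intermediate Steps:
v(k) = -4*sqrt(2)*sqrt(k) (v(k) = -4*sqrt(k + k) = -4*sqrt(2)*sqrt(k))
a(G) = 2 - 7*G + 4*sqrt(2) (a(G) = 2 + (-7*G - (-4)*sqrt(2)*sqrt(1)) = 2 + (-7*G - (-4)*sqrt(2)) = 2 + (-7*G + 4*sqrt(2)) = 2 - 7*G + 4*sqrt(2))
1/(a(275) + 107*(67 - 141)) = 1/((2 - 7*275 + 4*sqrt(2)) + 107*(67 - 141)) = 1/((2 - 1925 + 4*sqrt(2)) + 107*(-74)) = 1/((-1923 + 4*sqrt(2)) - 7918) = 1/(-9841 + 4*sqrt(2))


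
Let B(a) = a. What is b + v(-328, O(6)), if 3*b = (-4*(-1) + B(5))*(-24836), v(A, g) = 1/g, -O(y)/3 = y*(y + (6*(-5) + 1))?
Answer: -30846311/414 ≈ -74508.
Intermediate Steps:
O(y) = -3*y*(-29 + y) (O(y) = -3*y*(y + (6*(-5) + 1)) = -3*y*(y + (-30 + 1)) = -3*y*(y - 29) = -3*y*(-29 + y))
b = -74508 (b = ((-4*(-1) + 5)*(-24836))/3 = ((4 + 5)*(-24836))/3 = (9*(-24836))/3 = (⅓)*(-223524) = -74508)
b + v(-328, O(6)) = -74508 + 1/(3*6*(29 - 1*6)) = -74508 + 1/(3*6*(29 - 6)) = -74508 + 1/(3*6*23) = -74508 + 1/414 = -30846311/414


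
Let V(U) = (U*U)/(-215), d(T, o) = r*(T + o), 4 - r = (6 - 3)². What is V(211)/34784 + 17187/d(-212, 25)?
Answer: 1511675101/82264160 ≈ 18.376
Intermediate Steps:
r = -5 (r = 4 - (6 - 3)² = 4 - 1*3² = 4 - 1*9 = 4 - 9 = -5)
d(T, o) = -5*T - 5*o (d(T, o) = -5*(T + o) = -5*T - 5*o)
V(U) = -U²/215 (V(U) = U²*(-1/215) = -U²/215)
V(211)/34784 + 17187/d(-212, 25) = -1/215*211²/34784 + 17187/(-5*(-212) - 5*25) = -1/215*44521*(1/34784) + 17187/(1060 - 125) = -44521/215*1/34784 + 17187/935 = -44521/7478560 + 17187*(1/935) = -44521/7478560 + 1011/55 = 1511675101/82264160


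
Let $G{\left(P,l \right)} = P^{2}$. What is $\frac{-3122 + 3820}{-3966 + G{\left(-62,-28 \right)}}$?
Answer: $- \frac{349}{61} \approx -5.7213$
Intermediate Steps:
$\frac{-3122 + 3820}{-3966 + G{\left(-62,-28 \right)}} = \frac{-3122 + 3820}{-3966 + \left(-62\right)^{2}} = \frac{698}{-3966 + 3844} = \frac{698}{-122} = 698 \left(- \frac{1}{122}\right) = - \frac{349}{61}$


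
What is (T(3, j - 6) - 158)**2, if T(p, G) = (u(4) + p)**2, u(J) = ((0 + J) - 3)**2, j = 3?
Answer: 20164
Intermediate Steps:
u(J) = (-3 + J)**2 (u(J) = (J - 3)**2 = (-3 + J)**2)
T(p, G) = (1 + p)**2 (T(p, G) = ((-3 + 4)**2 + p)**2 = (1**2 + p)**2 = (1 + p)**2)
(T(3, j - 6) - 158)**2 = ((1 + 3)**2 - 158)**2 = (4**2 - 158)**2 = (16 - 158)**2 = (-142)**2 = 20164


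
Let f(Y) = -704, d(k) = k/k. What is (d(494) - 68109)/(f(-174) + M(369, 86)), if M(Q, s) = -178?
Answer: 34054/441 ≈ 77.220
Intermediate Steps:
d(k) = 1
(d(494) - 68109)/(f(-174) + M(369, 86)) = (1 - 68109)/(-704 - 178) = -68108/(-882) = -68108*(-1/882) = 34054/441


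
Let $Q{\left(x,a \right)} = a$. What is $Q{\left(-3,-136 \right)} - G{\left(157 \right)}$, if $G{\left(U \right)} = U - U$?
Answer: $-136$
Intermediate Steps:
$G{\left(U \right)} = 0$
$Q{\left(-3,-136 \right)} - G{\left(157 \right)} = -136 - 0 = -136 + 0 = -136$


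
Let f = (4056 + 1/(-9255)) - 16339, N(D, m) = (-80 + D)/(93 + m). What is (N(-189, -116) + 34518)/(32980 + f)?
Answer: 7350163665/4405666882 ≈ 1.6683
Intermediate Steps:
N(D, m) = (-80 + D)/(93 + m)
f = -113679166/9255 (f = (4056 - 1/9255) - 16339 = 37538279/9255 - 16339 = -113679166/9255 ≈ -12283.)
(N(-189, -116) + 34518)/(32980 + f) = ((-80 - 189)/(93 - 116) + 34518)/(32980 - 113679166/9255) = (-269/(-23) + 34518)/(191550734/9255) = (-1/23*(-269) + 34518)*(9255/191550734) = (269/23 + 34518)*(9255/191550734) = (794183/23)*(9255/191550734) = 7350163665/4405666882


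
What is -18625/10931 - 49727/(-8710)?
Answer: 381342087/95209010 ≈ 4.0053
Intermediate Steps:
-18625/10931 - 49727/(-8710) = -18625*1/10931 - 49727*(-1/8710) = -18625/10931 + 49727/8710 = 381342087/95209010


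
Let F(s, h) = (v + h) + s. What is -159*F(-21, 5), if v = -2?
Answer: 2862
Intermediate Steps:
F(s, h) = -2 + h + s (F(s, h) = (-2 + h) + s = -2 + h + s)
-159*F(-21, 5) = -159*(-2 + 5 - 21) = -159*(-18) = 2862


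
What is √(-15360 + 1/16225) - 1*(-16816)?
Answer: 16816 + I*√161741183351/3245 ≈ 16816.0 + 123.94*I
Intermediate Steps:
√(-15360 + 1/16225) - 1*(-16816) = √(-15360 + 1/16225) + 16816 = √(-249215999/16225) + 16816 = I*√161741183351/3245 + 16816 = 16816 + I*√161741183351/3245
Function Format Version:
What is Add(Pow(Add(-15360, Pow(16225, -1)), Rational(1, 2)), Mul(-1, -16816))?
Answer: Add(16816, Mul(Rational(1, 3245), I, Pow(161741183351, Rational(1, 2)))) ≈ Add(16816., Mul(123.94, I))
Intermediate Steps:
Add(Pow(Add(-15360, Pow(16225, -1)), Rational(1, 2)), Mul(-1, -16816)) = Add(Pow(Add(-15360, Rational(1, 16225)), Rational(1, 2)), 16816) = Add(Pow(Rational(-249215999, 16225), Rational(1, 2)), 16816) = Add(Mul(Rational(1, 3245), I, Pow(161741183351, Rational(1, 2))), 16816) = Add(16816, Mul(Rational(1, 3245), I, Pow(161741183351, Rational(1, 2))))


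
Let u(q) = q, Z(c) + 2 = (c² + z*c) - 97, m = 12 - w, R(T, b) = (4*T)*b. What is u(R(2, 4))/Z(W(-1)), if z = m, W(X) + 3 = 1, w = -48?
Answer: -32/215 ≈ -0.14884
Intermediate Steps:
R(T, b) = 4*T*b
m = 60 (m = 12 - 1*(-48) = 12 + 48 = 60)
W(X) = -2 (W(X) = -3 + 1 = -2)
z = 60
Z(c) = -99 + c² + 60*c (Z(c) = -2 + ((c² + 60*c) - 97) = -2 + (-97 + c² + 60*c) = -99 + c² + 60*c)
u(R(2, 4))/Z(W(-1)) = (4*2*4)/(-99 + (-2)² + 60*(-2)) = 32/(-99 + 4 - 120) = 32/(-215) = 32*(-1/215) = -32/215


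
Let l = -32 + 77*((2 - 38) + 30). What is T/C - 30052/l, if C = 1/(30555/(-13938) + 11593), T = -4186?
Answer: -1210405004335/24947 ≈ -4.8519e+7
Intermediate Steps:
C = 4646/53850893 (C = 1/(30555*(-1/13938) + 11593) = 1/(-10185/4646 + 11593) = 1/(53850893/4646) = 4646/53850893 ≈ 8.6275e-5)
l = -494 (l = -32 + 77*(-36 + 30) = -32 + 77*(-6) = -32 - 462 = -494)
T/C - 30052/l = -4186/4646/53850893 - 30052/(-494) = -4186*53850893/4646 - 30052*(-1/494) = -4900431263/101 + 15026/247 = -1210405004335/24947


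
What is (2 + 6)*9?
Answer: 72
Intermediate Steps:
(2 + 6)*9 = 8*9 = 72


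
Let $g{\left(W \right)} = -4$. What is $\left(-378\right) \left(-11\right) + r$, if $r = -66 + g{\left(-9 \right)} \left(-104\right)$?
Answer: $4508$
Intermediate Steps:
$r = 350$ ($r = -66 - -416 = -66 + 416 = 350$)
$\left(-378\right) \left(-11\right) + r = \left(-378\right) \left(-11\right) + 350 = 4158 + 350 = 4508$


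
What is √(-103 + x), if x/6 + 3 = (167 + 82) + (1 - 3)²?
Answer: √1397 ≈ 37.376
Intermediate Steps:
x = 1500 (x = -18 + 6*((167 + 82) + (1 - 3)²) = -18 + 6*(249 + (-2)²) = -18 + 6*(249 + 4) = -18 + 6*253 = -18 + 1518 = 1500)
√(-103 + x) = √(-103 + 1500) = √1397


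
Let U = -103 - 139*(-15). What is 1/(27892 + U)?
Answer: 1/29874 ≈ 3.3474e-5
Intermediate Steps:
U = 1982 (U = -103 + 2085 = 1982)
1/(27892 + U) = 1/(27892 + 1982) = 1/29874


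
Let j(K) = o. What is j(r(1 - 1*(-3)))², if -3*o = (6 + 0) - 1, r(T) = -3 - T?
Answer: 25/9 ≈ 2.7778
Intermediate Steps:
o = -5/3 (o = -((6 + 0) - 1)/3 = -(6 - 1)/3 = -⅓*5 = -5/3 ≈ -1.6667)
j(K) = -5/3
j(r(1 - 1*(-3)))² = (-5/3)² = 25/9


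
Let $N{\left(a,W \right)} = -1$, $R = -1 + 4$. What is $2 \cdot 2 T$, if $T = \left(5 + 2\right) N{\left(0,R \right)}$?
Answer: $-28$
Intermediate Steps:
$R = 3$
$T = -7$ ($T = \left(5 + 2\right) \left(-1\right) = 7 \left(-1\right) = -7$)
$2 \cdot 2 T = 2 \cdot 2 \left(-7\right) = 4 \left(-7\right) = -28$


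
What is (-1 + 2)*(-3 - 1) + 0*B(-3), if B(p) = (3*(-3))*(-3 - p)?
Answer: -4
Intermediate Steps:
B(p) = 27 + 9*p (B(p) = -9*(-3 - p) = 27 + 9*p)
(-1 + 2)*(-3 - 1) + 0*B(-3) = (-1 + 2)*(-3 - 1) + 0*(27 + 9*(-3)) = 1*(-4) + 0*(27 - 27) = -4 + 0*0 = -4 + 0 = -4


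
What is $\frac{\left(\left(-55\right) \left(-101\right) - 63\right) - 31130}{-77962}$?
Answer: $\frac{12819}{38981} \approx 0.32885$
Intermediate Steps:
$\frac{\left(\left(-55\right) \left(-101\right) - 63\right) - 31130}{-77962} = \left(\left(5555 - 63\right) - 31130\right) \left(- \frac{1}{77962}\right) = \left(5492 - 31130\right) \left(- \frac{1}{77962}\right) = \left(-25638\right) \left(- \frac{1}{77962}\right) = \frac{12819}{38981}$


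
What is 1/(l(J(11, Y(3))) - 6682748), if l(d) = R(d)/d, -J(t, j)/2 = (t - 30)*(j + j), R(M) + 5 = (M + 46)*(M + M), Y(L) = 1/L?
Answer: -228/1523634061 ≈ -1.4964e-7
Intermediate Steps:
Y(L) = 1/L
R(M) = -5 + 2*M*(46 + M) (R(M) = -5 + (M + 46)*(M + M) = -5 + (46 + M)*(2*M) = -5 + 2*M*(46 + M))
J(t, j) = -4*j*(-30 + t) (J(t, j) = -2*(t - 30)*(j + j) = -2*(-30 + t)*2*j = -4*j*(-30 + t))
l(d) = (-5 + 2*d² + 92*d)/d
1/(l(J(11, Y(3))) - 6682748) = 1/((92 - 5*3/(4*(30 - 1*11)) + 2*(4*(30 - 1*11)/3)) - 6682748) = 1/((92 - 5*3/(4*(30 - 11)) + 2*(4*(⅓)*(30 - 11))) - 6682748) = 1/((92 - 5/(4*(⅓)*19) + 2*(4*(⅓)*19)) - 6682748) = 1/((92 - 5/76/3 + 2*(76/3)) - 6682748) = 1/((92 - 5*3/76 + 152/3) - 6682748) = 1/((92 - 15/76 + 152/3) - 6682748) = 1/(32483/228 - 6682748) = 1/(-1523634061/228) = -228/1523634061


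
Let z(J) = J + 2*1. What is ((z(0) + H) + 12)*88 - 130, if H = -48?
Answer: -3122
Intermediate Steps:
z(J) = 2 + J (z(J) = J + 2 = 2 + J)
((z(0) + H) + 12)*88 - 130 = (((2 + 0) - 48) + 12)*88 - 130 = ((2 - 48) + 12)*88 - 130 = (-46 + 12)*88 - 130 = -34*88 - 130 = -2992 - 130 = -3122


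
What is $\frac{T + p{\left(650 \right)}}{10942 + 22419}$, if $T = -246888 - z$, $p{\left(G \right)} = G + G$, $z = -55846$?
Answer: $- \frac{189742}{33361} \approx -5.6875$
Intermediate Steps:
$p{\left(G \right)} = 2 G$
$T = -191042$ ($T = -246888 - -55846 = -246888 + 55846 = -191042$)
$\frac{T + p{\left(650 \right)}}{10942 + 22419} = \frac{-191042 + 2 \cdot 650}{10942 + 22419} = \frac{-191042 + 1300}{33361} = \left(-189742\right) \frac{1}{33361} = - \frac{189742}{33361}$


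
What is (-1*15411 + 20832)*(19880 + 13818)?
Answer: 182676858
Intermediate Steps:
(-1*15411 + 20832)*(19880 + 13818) = (-15411 + 20832)*33698 = 5421*33698 = 182676858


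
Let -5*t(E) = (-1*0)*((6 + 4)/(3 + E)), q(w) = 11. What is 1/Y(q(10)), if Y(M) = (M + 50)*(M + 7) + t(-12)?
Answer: 1/1098 ≈ 0.00091075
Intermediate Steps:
t(E) = 0 (t(E) = -(-1*0)*(6 + 4)/(3 + E)/5 = -0*10/(3 + E) = -⅕*0 = 0)
Y(M) = (7 + M)*(50 + M) (Y(M) = (M + 50)*(M + 7) + 0 = (50 + M)*(7 + M) + 0 = (7 + M)*(50 + M) + 0 = (7 + M)*(50 + M))
1/Y(q(10)) = 1/(350 + 11² + 57*11) = 1/(350 + 121 + 627) = 1/1098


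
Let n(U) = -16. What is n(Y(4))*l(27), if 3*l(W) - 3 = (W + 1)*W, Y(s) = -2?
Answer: -4048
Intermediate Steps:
l(W) = 1 + W*(1 + W)/3 (l(W) = 1 + ((W + 1)*W)/3 = 1 + ((1 + W)*W)/3 = 1 + (W*(1 + W))/3 = 1 + W*(1 + W)/3)
n(Y(4))*l(27) = -16*(1 + (⅓)*27 + (⅓)*27²) = -16*(1 + 9 + (⅓)*729) = -16*(1 + 9 + 243) = -16*253 = -4048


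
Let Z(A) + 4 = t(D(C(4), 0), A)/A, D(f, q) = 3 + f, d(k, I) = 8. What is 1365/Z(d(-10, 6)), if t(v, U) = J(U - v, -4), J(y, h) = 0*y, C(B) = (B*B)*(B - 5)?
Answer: -1365/4 ≈ -341.25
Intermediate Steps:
C(B) = B²*(-5 + B)
J(y, h) = 0
t(v, U) = 0
Z(A) = -4 (Z(A) = -4 + 0/A = -4 + 0 = -4)
1365/Z(d(-10, 6)) = 1365/(-4) = 1365*(-¼) = -1365/4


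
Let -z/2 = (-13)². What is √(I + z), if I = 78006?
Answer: 2*√19417 ≈ 278.69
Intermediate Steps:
z = -338 (z = -2*(-13)² = -2*169 = -338)
√(I + z) = √(78006 - 338) = √77668 = 2*√19417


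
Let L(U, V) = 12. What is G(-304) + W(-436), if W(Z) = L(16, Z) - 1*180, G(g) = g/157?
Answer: -26680/157 ≈ -169.94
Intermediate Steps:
G(g) = g/157 (G(g) = g*(1/157) = g/157)
W(Z) = -168 (W(Z) = 12 - 1*180 = 12 - 180 = -168)
G(-304) + W(-436) = (1/157)*(-304) - 168 = -304/157 - 168 = -26680/157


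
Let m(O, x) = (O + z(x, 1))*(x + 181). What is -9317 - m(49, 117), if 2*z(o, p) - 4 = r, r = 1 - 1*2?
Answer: -24366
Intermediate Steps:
r = -1 (r = 1 - 2 = -1)
z(o, p) = 3/2 (z(o, p) = 2 + (½)*(-1) = 2 - ½ = 3/2)
m(O, x) = (181 + x)*(3/2 + O) (m(O, x) = (O + 3/2)*(x + 181) = (3/2 + O)*(181 + x) = (181 + x)*(3/2 + O))
-9317 - m(49, 117) = -9317 - (543/2 + 181*49 + (3/2)*117 + 49*117) = -9317 - (543/2 + 8869 + 351/2 + 5733) = -9317 - 1*15049 = -9317 - 15049 = -24366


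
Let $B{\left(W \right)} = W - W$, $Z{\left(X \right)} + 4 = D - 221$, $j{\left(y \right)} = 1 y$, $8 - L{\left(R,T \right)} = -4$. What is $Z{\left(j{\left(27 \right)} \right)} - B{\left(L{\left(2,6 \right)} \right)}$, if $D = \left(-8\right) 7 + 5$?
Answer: $-276$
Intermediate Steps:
$L{\left(R,T \right)} = 12$ ($L{\left(R,T \right)} = 8 - -4 = 8 + 4 = 12$)
$j{\left(y \right)} = y$
$D = -51$ ($D = -56 + 5 = -51$)
$Z{\left(X \right)} = -276$ ($Z{\left(X \right)} = -4 - 272 = -276$)
$B{\left(W \right)} = 0$
$Z{\left(j{\left(27 \right)} \right)} - B{\left(L{\left(2,6 \right)} \right)} = -276 - 0 = -276 + 0 = -276$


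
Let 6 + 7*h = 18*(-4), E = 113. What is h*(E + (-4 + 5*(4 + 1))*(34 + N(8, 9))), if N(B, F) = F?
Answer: -79248/7 ≈ -11321.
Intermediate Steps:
h = -78/7 (h = -6/7 + (18*(-4))/7 = -6/7 + (1/7)*(-72) = -6/7 - 72/7 = -78/7 ≈ -11.143)
h*(E + (-4 + 5*(4 + 1))*(34 + N(8, 9))) = -78*(113 + (-4 + 5*(4 + 1))*(34 + 9))/7 = -78*(113 + (-4 + 5*5)*43)/7 = -78*(113 + (-4 + 25)*43)/7 = -78*(113 + 21*43)/7 = -78*(113 + 903)/7 = -78/7*1016 = -79248/7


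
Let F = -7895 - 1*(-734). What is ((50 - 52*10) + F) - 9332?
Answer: -16963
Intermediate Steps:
F = -7161 (F = -7895 + 734 = -7161)
((50 - 52*10) + F) - 9332 = ((50 - 52*10) - 7161) - 9332 = ((50 - 520) - 7161) - 9332 = (-470 - 7161) - 9332 = -7631 - 9332 = -16963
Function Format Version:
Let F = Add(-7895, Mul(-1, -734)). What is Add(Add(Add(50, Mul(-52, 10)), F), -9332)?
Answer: -16963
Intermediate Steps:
F = -7161 (F = Add(-7895, 734) = -7161)
Add(Add(Add(50, Mul(-52, 10)), F), -9332) = Add(Add(Add(50, Mul(-52, 10)), -7161), -9332) = Add(Add(Add(50, -520), -7161), -9332) = Add(Add(-470, -7161), -9332) = Add(-7631, -9332) = -16963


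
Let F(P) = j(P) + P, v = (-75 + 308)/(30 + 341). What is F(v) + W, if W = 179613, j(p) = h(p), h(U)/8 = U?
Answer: 66638520/371 ≈ 1.7962e+5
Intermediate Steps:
h(U) = 8*U
j(p) = 8*p
v = 233/371 ≈ 0.62803
F(P) = 9*P (F(P) = 8*P + P = 9*P)
F(v) + W = 9*(233/371) + 179613 = 2097/371 + 179613 = 66638520/371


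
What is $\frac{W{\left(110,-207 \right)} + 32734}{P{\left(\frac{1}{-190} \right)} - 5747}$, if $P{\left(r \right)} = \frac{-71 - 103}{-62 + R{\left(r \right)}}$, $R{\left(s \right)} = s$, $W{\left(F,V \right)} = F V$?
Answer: $- \frac{39128628}{22557449} \approx -1.7346$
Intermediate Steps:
$P{\left(r \right)} = - \frac{174}{-62 + r}$ ($P{\left(r \right)} = \frac{-71 - 103}{-62 + r} = - \frac{174}{-62 + r}$)
$\frac{W{\left(110,-207 \right)} + 32734}{P{\left(\frac{1}{-190} \right)} - 5747} = \frac{110 \left(-207\right) + 32734}{- \frac{174}{-62 + \frac{1}{-190}} - 5747} = \frac{-22770 + 32734}{- \frac{174}{-62 - \frac{1}{190}} - 5747} = \frac{9964}{- \frac{174}{- \frac{11781}{190}} - 5747} = \frac{9964}{\left(-174\right) \left(- \frac{190}{11781}\right) - 5747} = \frac{9964}{\frac{11020}{3927} - 5747} = \frac{9964}{- \frac{22557449}{3927}} = 9964 \left(- \frac{3927}{22557449}\right) = - \frac{39128628}{22557449}$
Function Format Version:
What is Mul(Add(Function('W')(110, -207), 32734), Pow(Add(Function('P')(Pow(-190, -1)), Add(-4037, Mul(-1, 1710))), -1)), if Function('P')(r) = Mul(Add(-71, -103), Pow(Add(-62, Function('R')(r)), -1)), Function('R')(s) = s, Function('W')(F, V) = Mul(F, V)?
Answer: Rational(-39128628, 22557449) ≈ -1.7346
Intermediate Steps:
Function('P')(r) = Mul(-174, Pow(Add(-62, r), -1)) (Function('P')(r) = Mul(Add(-71, -103), Pow(Add(-62, r), -1)) = Mul(-174, Pow(Add(-62, r), -1)))
Mul(Add(Function('W')(110, -207), 32734), Pow(Add(Function('P')(Pow(-190, -1)), Add(-4037, Mul(-1, 1710))), -1)) = Mul(Add(Mul(110, -207), 32734), Pow(Add(Mul(-174, Pow(Add(-62, Pow(-190, -1)), -1)), Add(-4037, Mul(-1, 1710))), -1)) = Mul(Add(-22770, 32734), Pow(Add(Mul(-174, Pow(Add(-62, Rational(-1, 190)), -1)), Add(-4037, -1710)), -1)) = Mul(9964, Pow(Add(Mul(-174, Pow(Rational(-11781, 190), -1)), -5747), -1)) = Mul(9964, Pow(Add(Mul(-174, Rational(-190, 11781)), -5747), -1)) = Mul(9964, Pow(Add(Rational(11020, 3927), -5747), -1)) = Mul(9964, Pow(Rational(-22557449, 3927), -1)) = Mul(9964, Rational(-3927, 22557449)) = Rational(-39128628, 22557449)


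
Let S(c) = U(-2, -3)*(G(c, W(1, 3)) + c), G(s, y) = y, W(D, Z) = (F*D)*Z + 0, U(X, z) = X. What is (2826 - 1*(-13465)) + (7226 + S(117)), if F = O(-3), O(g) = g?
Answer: 23301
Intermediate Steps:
F = -3
W(D, Z) = -3*D*Z (W(D, Z) = (-3*D)*Z + 0 = -3*D*Z + 0 = -3*D*Z)
S(c) = 18 - 2*c (S(c) = -2*(-3*1*3 + c) = -2*(-9 + c) = 18 - 2*c)
(2826 - 1*(-13465)) + (7226 + S(117)) = (2826 - 1*(-13465)) + (7226 + (18 - 2*117)) = (2826 + 13465) + (7226 + (18 - 234)) = 16291 + (7226 - 216) = 16291 + 7010 = 23301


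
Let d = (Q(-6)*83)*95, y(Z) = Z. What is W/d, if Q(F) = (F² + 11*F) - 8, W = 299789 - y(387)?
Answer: -7879/7885 ≈ -0.99924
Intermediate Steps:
W = 299402 (W = 299789 - 1*387 = 299789 - 387 = 299402)
Q(F) = -8 + F² + 11*F
d = -299630 (d = ((-8 + (-6)² + 11*(-6))*83)*95 = ((-8 + 36 - 66)*83)*95 = -38*83*95 = -3154*95 = -299630)
W/d = 299402/(-299630) = 299402*(-1/299630) = -7879/7885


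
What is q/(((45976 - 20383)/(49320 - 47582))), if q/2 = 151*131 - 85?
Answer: 68463296/25593 ≈ 2675.1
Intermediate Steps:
q = 39392 (q = 2*(151*131 - 85) = 2*(19781 - 85) = 2*19696 = 39392)
q/(((45976 - 20383)/(49320 - 47582))) = 39392/(((45976 - 20383)/(49320 - 47582))) = 39392/((25593/1738)) = 39392/((25593*(1/1738))) = 39392/(25593/1738) = 39392*(1738/25593) = 68463296/25593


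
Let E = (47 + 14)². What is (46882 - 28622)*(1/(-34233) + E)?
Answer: 2325976913920/34233 ≈ 6.7945e+7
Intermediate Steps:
E = 3721 (E = 61² = 3721)
(46882 - 28622)*(1/(-34233) + E) = (46882 - 28622)*(1/(-34233) + 3721) = 18260*(-1/34233 + 3721) = 18260*(127380992/34233) = 2325976913920/34233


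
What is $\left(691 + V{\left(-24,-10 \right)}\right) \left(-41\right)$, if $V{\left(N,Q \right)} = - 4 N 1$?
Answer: $-32267$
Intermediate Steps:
$V{\left(N,Q \right)} = - 4 N$
$\left(691 + V{\left(-24,-10 \right)}\right) \left(-41\right) = \left(691 - -96\right) \left(-41\right) = \left(691 + 96\right) \left(-41\right) = 787 \left(-41\right) = -32267$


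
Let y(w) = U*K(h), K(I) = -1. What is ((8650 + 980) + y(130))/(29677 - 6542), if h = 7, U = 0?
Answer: 1926/4627 ≈ 0.41625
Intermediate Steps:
y(w) = 0 (y(w) = 0*(-1) = 0)
((8650 + 980) + y(130))/(29677 - 6542) = ((8650 + 980) + 0)/(29677 - 6542) = (9630 + 0)/23135 = 9630*(1/23135) = 1926/4627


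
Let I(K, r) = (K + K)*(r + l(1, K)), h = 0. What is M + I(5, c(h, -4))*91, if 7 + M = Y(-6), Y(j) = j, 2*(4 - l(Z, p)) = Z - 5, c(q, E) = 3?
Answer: 8177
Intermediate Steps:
l(Z, p) = 13/2 - Z/2 (l(Z, p) = 4 - (Z - 5)/2 = 4 - (-5 + Z)/2 = 4 + (5/2 - Z/2) = 13/2 - Z/2)
M = -13 (M = -7 - 6 = -13)
I(K, r) = 2*K*(6 + r) (I(K, r) = (K + K)*(r + (13/2 - ½*1)) = (2*K)*(r + (13/2 - ½)) = (2*K)*(r + 6) = (2*K)*(6 + r) = 2*K*(6 + r))
M + I(5, c(h, -4))*91 = -13 + (2*5*(6 + 3))*91 = -13 + (2*5*9)*91 = -13 + 90*91 = -13 + 8190 = 8177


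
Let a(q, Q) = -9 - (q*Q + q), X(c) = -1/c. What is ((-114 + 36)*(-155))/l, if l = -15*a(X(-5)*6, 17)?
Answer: 4030/153 ≈ 26.340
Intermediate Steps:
a(q, Q) = -9 - q - Q*q (a(q, Q) = -9 - (Q*q + q) = -9 - (q + Q*q) = -9 + (-q - Q*q) = -9 - q - Q*q)
l = 459 (l = -15*(-9 - (-1/(-5))*6 - 1*17*-1/(-5)*6) = -15*(-9 - (-1*(-⅕))*6 - 1*17*-1*(-⅕)*6) = -15*(-9 - 6/5 - 1*17*(⅕)*6) = -15*(-9 - 1*6/5 - 1*17*6/5) = -15*(-9 - 6/5 - 102/5) = -15*(-153/5) = 459)
((-114 + 36)*(-155))/l = ((-114 + 36)*(-155))/459 = -78*(-155)*(1/459) = 12090*(1/459) = 4030/153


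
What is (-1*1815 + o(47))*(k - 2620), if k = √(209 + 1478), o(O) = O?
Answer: 4632160 - 1768*√1687 ≈ 4.5595e+6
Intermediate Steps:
k = √1687 ≈ 41.073
(-1*1815 + o(47))*(k - 2620) = (-1*1815 + 47)*(√1687 - 2620) = (-1815 + 47)*(-2620 + √1687) = -1768*(-2620 + √1687) = 4632160 - 1768*√1687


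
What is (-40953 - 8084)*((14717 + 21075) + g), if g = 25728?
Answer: -3016756240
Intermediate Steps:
(-40953 - 8084)*((14717 + 21075) + g) = (-40953 - 8084)*((14717 + 21075) + 25728) = -49037*(35792 + 25728) = -49037*61520 = -3016756240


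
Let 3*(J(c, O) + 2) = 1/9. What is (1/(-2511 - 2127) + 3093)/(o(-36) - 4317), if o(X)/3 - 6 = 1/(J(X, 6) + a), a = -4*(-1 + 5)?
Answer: -6957486505/9670675248 ≈ -0.71944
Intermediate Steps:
J(c, O) = -53/27 (J(c, O) = -2 + (⅓)/9 = -2 + (⅓)*(⅑) = -2 + 1/27 = -53/27)
a = -16 (a = -4*4 = -16)
o(X) = 8649/485 (o(X) = 18 + 3/(-53/27 - 16) = 18 + 3/(-485/27) = 18 + 3*(-27/485) = 18 - 81/485 = 8649/485)
(1/(-2511 - 2127) + 3093)/(o(-36) - 4317) = (1/(-2511 - 2127) + 3093)/(8649/485 - 4317) = (1/(-4638) + 3093)/(-2085096/485) = (-1/4638 + 3093)*(-485/2085096) = (14345333/4638)*(-485/2085096) = -6957486505/9670675248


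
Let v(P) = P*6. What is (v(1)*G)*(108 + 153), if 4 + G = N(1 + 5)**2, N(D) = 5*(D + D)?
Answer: 5631336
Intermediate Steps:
N(D) = 10*D (N(D) = 5*(2*D) = 10*D)
G = 3596 (G = -4 + (10*(1 + 5))**2 = -4 + (10*6)**2 = -4 + 60**2 = -4 + 3600 = 3596)
v(P) = 6*P
(v(1)*G)*(108 + 153) = ((6*1)*3596)*(108 + 153) = (6*3596)*261 = 21576*261 = 5631336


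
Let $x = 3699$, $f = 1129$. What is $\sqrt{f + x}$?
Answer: $2 \sqrt{1207} \approx 69.484$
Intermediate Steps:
$\sqrt{f + x} = \sqrt{1129 + 3699} = \sqrt{4828} = 2 \sqrt{1207}$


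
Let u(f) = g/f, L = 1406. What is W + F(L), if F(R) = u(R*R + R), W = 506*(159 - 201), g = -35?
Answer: -6005942717/282606 ≈ -21252.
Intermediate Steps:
W = -21252 (W = 506*(-42) = -21252)
u(f) = -35/f
F(R) = -35/(R + R²) (F(R) = -35/(R*R + R) = -35/(R² + R) = -35/(R + R²))
W + F(L) = -21252 - 35/(1406*(1 + 1406)) = -21252 - 35*1/1406/1407 = -21252 - 35*1/1406*1/1407 = -21252 - 5/282606 = -6005942717/282606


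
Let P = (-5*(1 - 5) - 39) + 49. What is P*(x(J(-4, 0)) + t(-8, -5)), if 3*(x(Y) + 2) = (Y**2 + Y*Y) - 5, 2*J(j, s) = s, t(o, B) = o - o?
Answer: -110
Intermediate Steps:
t(o, B) = 0
J(j, s) = s/2
x(Y) = -11/3 + 2*Y**2/3 (x(Y) = -2 + ((Y**2 + Y*Y) - 5)/3 = -2 + ((Y**2 + Y**2) - 5)/3 = -2 + (2*Y**2 - 5)/3 = -2 + (-5 + 2*Y**2)/3 = -2 + (-5/3 + 2*Y**2/3) = -11/3 + 2*Y**2/3)
P = 30 (P = (-5*(-4) - 39) + 49 = (20 - 39) + 49 = -19 + 49 = 30)
P*(x(J(-4, 0)) + t(-8, -5)) = 30*((-11/3 + 2*((1/2)*0)**2/3) + 0) = 30*((-11/3 + (2/3)*0**2) + 0) = 30*((-11/3 + (2/3)*0) + 0) = 30*((-11/3 + 0) + 0) = 30*(-11/3 + 0) = 30*(-11/3) = -110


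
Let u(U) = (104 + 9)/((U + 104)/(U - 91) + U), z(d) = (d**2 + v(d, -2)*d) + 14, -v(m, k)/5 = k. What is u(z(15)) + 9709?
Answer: 1130306909/116415 ≈ 9709.3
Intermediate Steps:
v(m, k) = -5*k
z(d) = 14 + d**2 + 10*d (z(d) = (d**2 + (-5*(-2))*d) + 14 = (d**2 + 10*d) + 14 = 14 + d**2 + 10*d)
u(U) = 113/(U + (104 + U)/(-91 + U)) (u(U) = 113/((104 + U)/(-91 + U) + U) = 113/(U + (104 + U)/(-91 + U)))
u(z(15)) + 9709 = 113*(-91 + (14 + 15**2 + 10*15))/(104 + (14 + 15**2 + 10*15)**2 - 90*(14 + 15**2 + 10*15)) + 9709 = 113*(-91 + (14 + 225 + 150))/(104 + (14 + 225 + 150)**2 - 90*(14 + 225 + 150)) + 9709 = 113*(-91 + 389)/(104 + 389**2 - 90*389) + 9709 = 113*298/(104 + 151321 - 35010) + 9709 = 113*298/116415 + 9709 = 113*(1/116415)*298 + 9709 = 33674/116415 + 9709 = 1130306909/116415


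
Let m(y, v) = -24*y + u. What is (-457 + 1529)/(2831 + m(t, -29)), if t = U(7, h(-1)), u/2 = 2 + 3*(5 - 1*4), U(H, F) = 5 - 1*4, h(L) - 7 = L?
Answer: 1072/2817 ≈ 0.38055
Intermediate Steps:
h(L) = 7 + L
U(H, F) = 1 (U(H, F) = 5 - 4 = 1)
u = 10 (u = 2*(2 + 3*(5 - 1*4)) = 2*(2 + 3*(5 - 4)) = 2*(2 + 3*1) = 2*(2 + 3) = 2*5 = 10)
t = 1
m(y, v) = 10 - 24*y (m(y, v) = -24*y + 10 = 10 - 24*y)
(-457 + 1529)/(2831 + m(t, -29)) = (-457 + 1529)/(2831 + (10 - 24*1)) = 1072/(2831 + (10 - 24)) = 1072/(2831 - 14) = 1072/2817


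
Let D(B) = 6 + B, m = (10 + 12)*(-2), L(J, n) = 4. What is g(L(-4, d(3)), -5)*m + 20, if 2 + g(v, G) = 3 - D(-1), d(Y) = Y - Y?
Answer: 196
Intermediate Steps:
d(Y) = 0
m = -44 (m = 22*(-2) = -44)
g(v, G) = -4 (g(v, G) = -2 + (3 - (6 - 1)) = -2 + (3 - 1*5) = -2 + (3 - 5) = -2 - 2 = -4)
g(L(-4, d(3)), -5)*m + 20 = -4*(-44) + 20 = 176 + 20 = 196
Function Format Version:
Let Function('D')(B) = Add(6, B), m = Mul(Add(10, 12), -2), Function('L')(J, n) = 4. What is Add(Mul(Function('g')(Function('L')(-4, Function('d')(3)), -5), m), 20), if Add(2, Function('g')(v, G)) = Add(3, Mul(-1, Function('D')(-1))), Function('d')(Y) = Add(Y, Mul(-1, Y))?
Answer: 196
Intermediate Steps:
Function('d')(Y) = 0
m = -44 (m = Mul(22, -2) = -44)
Function('g')(v, G) = -4 (Function('g')(v, G) = Add(-2, Add(3, Mul(-1, Add(6, -1)))) = Add(-2, Add(3, Mul(-1, 5))) = Add(-2, Add(3, -5)) = Add(-2, -2) = -4)
Add(Mul(Function('g')(Function('L')(-4, Function('d')(3)), -5), m), 20) = Add(Mul(-4, -44), 20) = Add(176, 20) = 196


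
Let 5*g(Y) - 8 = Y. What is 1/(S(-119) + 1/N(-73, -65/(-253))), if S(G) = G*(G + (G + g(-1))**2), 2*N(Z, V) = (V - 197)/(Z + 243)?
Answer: -18300/29857953677 ≈ -6.1290e-7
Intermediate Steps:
g(Y) = 8/5 + Y/5
N(Z, V) = (-197 + V)/(2*(243 + Z)) (N(Z, V) = ((V - 197)/(Z + 243))/2 = ((-197 + V)/(243 + Z))/2 = (-197 + V)/(2*(243 + Z)))
S(G) = G*(G + (7/5 + G)**2) (S(G) = G*(G + (G + (8/5 + (1/5)*(-1)))**2) = G*(G + (G + (8/5 - 1/5))**2) = G*(G + (G + 7/5)**2) = G*(G + (7/5 + G)**2))
1/(S(-119) + 1/N(-73, -65/(-253))) = 1/((1/25)*(-119)*((7 + 5*(-119))**2 + 25*(-119)) + 1/((-197 - 65/(-253))/(2*(243 - 73)))) = 1/((1/25)*(-119)*((7 - 595)**2 - 2975) + 1/((1/2)*(-197 - 65*(-1/253))/170)) = 1/((1/25)*(-119)*((-588)**2 - 2975) + 1/((1/2)*(1/170)*(-197 + 65/253))) = 1/((1/25)*(-119)*(345744 - 2975) + 1/((1/2)*(1/170)*(-49776/253))) = 1/((1/25)*(-119)*342769 + 1/(-732/1265)) = 1/(-40789511/25 - 1265/732) = 1/(-29857953677/18300) = -18300/29857953677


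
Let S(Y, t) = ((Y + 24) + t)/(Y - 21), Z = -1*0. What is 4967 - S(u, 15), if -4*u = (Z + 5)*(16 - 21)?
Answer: 293234/59 ≈ 4970.1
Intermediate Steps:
Z = 0
u = 25/4 (u = -(0 + 5)*(16 - 21)/4 = -5*(-5)/4 = -¼*(-25) = 25/4 ≈ 6.2500)
S(Y, t) = (24 + Y + t)/(-21 + Y) (S(Y, t) = ((24 + Y) + t)/(-21 + Y) = (24 + Y + t)/(-21 + Y))
4967 - S(u, 15) = 4967 - (24 + 25/4 + 15)/(-21 + 25/4) = 4967 - 181/((-59/4)*4) = 4967 - (-4)*181/(59*4) = 4967 - 1*(-181/59) = 4967 + 181/59 = 293234/59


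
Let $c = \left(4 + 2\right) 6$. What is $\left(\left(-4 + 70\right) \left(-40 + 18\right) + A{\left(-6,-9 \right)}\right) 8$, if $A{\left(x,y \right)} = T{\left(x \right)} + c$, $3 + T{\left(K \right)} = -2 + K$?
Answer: $-11416$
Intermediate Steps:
$T{\left(K \right)} = -5 + K$ ($T{\left(K \right)} = -3 + \left(-2 + K\right) = -5 + K$)
$c = 36$ ($c = 6 \cdot 6 = 36$)
$A{\left(x,y \right)} = 31 + x$ ($A{\left(x,y \right)} = \left(-5 + x\right) + 36 = 31 + x$)
$\left(\left(-4 + 70\right) \left(-40 + 18\right) + A{\left(-6,-9 \right)}\right) 8 = \left(\left(-4 + 70\right) \left(-40 + 18\right) + \left(31 - 6\right)\right) 8 = \left(66 \left(-22\right) + 25\right) 8 = \left(-1452 + 25\right) 8 = \left(-1427\right) 8 = -11416$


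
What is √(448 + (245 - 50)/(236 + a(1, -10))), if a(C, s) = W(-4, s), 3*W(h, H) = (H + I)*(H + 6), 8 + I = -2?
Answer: √69660973/394 ≈ 21.184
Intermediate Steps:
I = -10 (I = -8 - 2 = -10)
W(h, H) = (-10 + H)*(6 + H)/3 (W(h, H) = ((H - 10)*(H + 6))/3 = ((-10 + H)*(6 + H))/3 = (-10 + H)*(6 + H)/3)
a(C, s) = -20 - 4*s/3 + s²/3
√(448 + (245 - 50)/(236 + a(1, -10))) = √(448 + (245 - 50)/(236 + (-20 - 4/3*(-10) + (⅓)*(-10)²))) = √(448 + 195/(236 + (-20 + 40/3 + (⅓)*100))) = √(448 + 195/(236 + (-20 + 40/3 + 100/3))) = √(448 + 195/(236 + 80/3)) = √(448 + 195/(788/3)) = √(448 + 195*(3/788)) = √(448 + 585/788) = √(353609/788) = √69660973/394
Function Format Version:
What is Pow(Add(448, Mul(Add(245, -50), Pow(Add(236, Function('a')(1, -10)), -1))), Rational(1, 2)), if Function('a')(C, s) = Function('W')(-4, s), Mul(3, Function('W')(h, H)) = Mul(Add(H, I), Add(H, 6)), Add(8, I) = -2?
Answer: Mul(Rational(1, 394), Pow(69660973, Rational(1, 2))) ≈ 21.184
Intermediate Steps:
I = -10 (I = Add(-8, -2) = -10)
Function('W')(h, H) = Mul(Rational(1, 3), Add(-10, H), Add(6, H)) (Function('W')(h, H) = Mul(Rational(1, 3), Mul(Add(H, -10), Add(H, 6))) = Mul(Rational(1, 3), Mul(Add(-10, H), Add(6, H))) = Mul(Rational(1, 3), Add(-10, H), Add(6, H)))
Function('a')(C, s) = Add(-20, Mul(Rational(-4, 3), s), Mul(Rational(1, 3), Pow(s, 2)))
Pow(Add(448, Mul(Add(245, -50), Pow(Add(236, Function('a')(1, -10)), -1))), Rational(1, 2)) = Pow(Add(448, Mul(Add(245, -50), Pow(Add(236, Add(-20, Mul(Rational(-4, 3), -10), Mul(Rational(1, 3), Pow(-10, 2)))), -1))), Rational(1, 2)) = Pow(Add(448, Mul(195, Pow(Add(236, Add(-20, Rational(40, 3), Mul(Rational(1, 3), 100))), -1))), Rational(1, 2)) = Pow(Add(448, Mul(195, Pow(Add(236, Add(-20, Rational(40, 3), Rational(100, 3))), -1))), Rational(1, 2)) = Pow(Add(448, Mul(195, Pow(Add(236, Rational(80, 3)), -1))), Rational(1, 2)) = Pow(Add(448, Mul(195, Pow(Rational(788, 3), -1))), Rational(1, 2)) = Pow(Add(448, Mul(195, Rational(3, 788))), Rational(1, 2)) = Pow(Add(448, Rational(585, 788)), Rational(1, 2)) = Pow(Rational(353609, 788), Rational(1, 2)) = Mul(Rational(1, 394), Pow(69660973, Rational(1, 2)))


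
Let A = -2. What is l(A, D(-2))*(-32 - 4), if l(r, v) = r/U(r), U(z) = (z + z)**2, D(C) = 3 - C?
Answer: 9/2 ≈ 4.5000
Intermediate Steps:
U(z) = 4*z**2 (U(z) = (2*z)**2 = 4*z**2)
l(r, v) = 1/(4*r) (l(r, v) = r/((4*r**2)) = r*(1/(4*r**2)) = 1/(4*r))
l(A, D(-2))*(-32 - 4) = ((1/4)/(-2))*(-32 - 4) = ((1/4)*(-1/2))*(-36) = -1/8*(-36) = 9/2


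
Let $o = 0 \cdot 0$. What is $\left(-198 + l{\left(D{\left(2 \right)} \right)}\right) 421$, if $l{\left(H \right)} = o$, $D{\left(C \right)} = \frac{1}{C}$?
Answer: $-83358$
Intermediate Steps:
$o = 0$
$l{\left(H \right)} = 0$
$\left(-198 + l{\left(D{\left(2 \right)} \right)}\right) 421 = \left(-198 + 0\right) 421 = \left(-198\right) 421 = -83358$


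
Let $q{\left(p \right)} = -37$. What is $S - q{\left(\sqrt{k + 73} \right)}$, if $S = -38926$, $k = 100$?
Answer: $-38889$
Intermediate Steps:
$S - q{\left(\sqrt{k + 73} \right)} = -38926 - -37 = -38926 + 37 = -38889$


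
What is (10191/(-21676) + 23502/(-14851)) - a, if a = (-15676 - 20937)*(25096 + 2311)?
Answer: 323021667669921623/321910276 ≈ 1.0035e+9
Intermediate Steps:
a = -1003452491 (a = -36613*27407 = -1003452491)
(10191/(-21676) + 23502/(-14851)) - a = (10191/(-21676) + 23502/(-14851)) - 1*(-1003452491) = (10191*(-1/21676) + 23502*(-1/14851)) + 1003452491 = (-10191/21676 - 23502/14851) + 1003452491 = -660775893/321910276 + 1003452491 = 323021667669921623/321910276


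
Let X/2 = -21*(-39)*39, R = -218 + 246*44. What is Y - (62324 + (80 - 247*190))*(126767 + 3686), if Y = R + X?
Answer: -2018555234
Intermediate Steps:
R = 10606 (R = -218 + 10824 = 10606)
X = 63882 (X = 2*(-21*(-39)*39) = 2*(819*39) = 2*31941 = 63882)
Y = 74488 (Y = 10606 + 63882 = 74488)
Y - (62324 + (80 - 247*190))*(126767 + 3686) = 74488 - (62324 + (80 - 247*190))*(126767 + 3686) = 74488 - (62324 + (80 - 46930))*130453 = 74488 - (62324 - 46850)*130453 = 74488 - 15474*130453 = 74488 - 1*2018629722 = 74488 - 2018629722 = -2018555234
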